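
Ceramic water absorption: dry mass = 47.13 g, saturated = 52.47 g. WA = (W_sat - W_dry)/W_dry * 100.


WA = (52.47 - 47.13) / 47.13 * 100 = 11.33%

11.33


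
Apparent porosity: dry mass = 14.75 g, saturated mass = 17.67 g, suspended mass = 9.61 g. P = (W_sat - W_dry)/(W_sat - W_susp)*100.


P = (17.67 - 14.75) / (17.67 - 9.61) * 100 = 2.92 / 8.06 * 100 = 36.2%

36.2


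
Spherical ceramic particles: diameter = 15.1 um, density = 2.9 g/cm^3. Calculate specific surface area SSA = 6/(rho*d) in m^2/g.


SSA = 6 / (2.9 * 15.1) = 0.137 m^2/g

0.137


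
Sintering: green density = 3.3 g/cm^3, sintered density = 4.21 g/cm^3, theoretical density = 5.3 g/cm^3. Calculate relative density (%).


Relative = 4.21 / 5.3 * 100 = 79.4%

79.4


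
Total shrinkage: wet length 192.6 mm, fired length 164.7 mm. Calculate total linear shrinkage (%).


TS = (192.6 - 164.7) / 192.6 * 100 = 14.49%

14.49


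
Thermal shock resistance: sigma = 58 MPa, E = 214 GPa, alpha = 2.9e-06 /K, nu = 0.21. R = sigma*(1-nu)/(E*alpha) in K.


R = 58*(1-0.21)/(214*1000*2.9e-06) = 74 K

74


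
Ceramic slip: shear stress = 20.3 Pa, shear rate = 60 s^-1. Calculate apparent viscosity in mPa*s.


eta = tau/gamma * 1000 = 20.3/60 * 1000 = 338.3 mPa*s

338.3


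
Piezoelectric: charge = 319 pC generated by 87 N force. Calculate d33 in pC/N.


d33 = 319 / 87 = 3.7 pC/N

3.7


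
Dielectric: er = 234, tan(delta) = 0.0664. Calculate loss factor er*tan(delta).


Loss = 234 * 0.0664 = 15.538

15.538


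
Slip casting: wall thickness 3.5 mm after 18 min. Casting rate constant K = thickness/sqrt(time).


K = 3.5 / sqrt(18) = 3.5 / 4.2426 = 0.825 mm/min^0.5

0.825


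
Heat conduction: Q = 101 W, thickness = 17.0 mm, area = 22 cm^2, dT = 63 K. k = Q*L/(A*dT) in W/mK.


k = 101*17.0/1000/(22/10000*63) = 12.39 W/mK

12.39


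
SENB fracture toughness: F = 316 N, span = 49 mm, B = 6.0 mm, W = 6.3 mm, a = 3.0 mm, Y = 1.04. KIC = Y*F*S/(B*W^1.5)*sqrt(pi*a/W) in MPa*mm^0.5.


KIC = 1.04*316*49/(6.0*6.3^1.5)*sqrt(pi*3.0/6.3) = 207.6

207.6


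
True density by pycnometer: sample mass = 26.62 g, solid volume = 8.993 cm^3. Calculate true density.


TD = 26.62 / 8.993 = 2.96 g/cm^3

2.96


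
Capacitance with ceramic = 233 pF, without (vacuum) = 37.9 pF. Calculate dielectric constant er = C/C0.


er = 233 / 37.9 = 6.15

6.15


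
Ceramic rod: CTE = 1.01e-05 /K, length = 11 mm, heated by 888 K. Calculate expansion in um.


dL = 1.01e-05 * 11 * 888 * 1000 = 98.657 um

98.657


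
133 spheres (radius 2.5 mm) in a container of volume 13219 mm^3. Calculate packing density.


V_sphere = 4/3*pi*2.5^3 = 65.4498 mm^3
Total V = 133*65.4498 = 8704.8234 mm^3
PD = 8704.8234 / 13219 = 0.659

0.659


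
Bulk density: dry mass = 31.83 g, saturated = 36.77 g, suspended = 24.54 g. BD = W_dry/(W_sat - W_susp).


BD = 31.83 / (36.77 - 24.54) = 31.83 / 12.23 = 2.603 g/cm^3

2.603


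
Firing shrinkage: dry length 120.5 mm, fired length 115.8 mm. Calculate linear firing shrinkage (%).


FS = (120.5 - 115.8) / 120.5 * 100 = 3.9%

3.9


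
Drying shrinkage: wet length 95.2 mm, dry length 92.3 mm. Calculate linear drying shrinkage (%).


DS = (95.2 - 92.3) / 95.2 * 100 = 3.05%

3.05


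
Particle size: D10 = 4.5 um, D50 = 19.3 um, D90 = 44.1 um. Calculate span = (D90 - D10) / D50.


Span = (44.1 - 4.5) / 19.3 = 39.6 / 19.3 = 2.052

2.052


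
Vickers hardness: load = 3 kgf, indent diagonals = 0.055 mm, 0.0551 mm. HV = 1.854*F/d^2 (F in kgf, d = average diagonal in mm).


d_avg = (0.055+0.0551)/2 = 0.05505 mm
HV = 1.854*3/0.05505^2 = 1835

1835


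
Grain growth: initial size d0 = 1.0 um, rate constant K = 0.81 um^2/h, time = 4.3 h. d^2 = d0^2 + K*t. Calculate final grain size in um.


d^2 = 1.0^2 + 0.81*4.3 = 4.483
d = sqrt(4.483) = 2.12 um

2.12


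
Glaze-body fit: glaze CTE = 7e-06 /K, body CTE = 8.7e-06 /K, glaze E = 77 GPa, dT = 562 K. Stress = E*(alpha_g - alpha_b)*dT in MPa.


Stress = 77*1000*(7e-06 - 8.7e-06)*562 = -73.6 MPa

-73.6


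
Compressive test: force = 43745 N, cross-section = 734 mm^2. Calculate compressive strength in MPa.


CS = 43745 / 734 = 59.6 MPa

59.6


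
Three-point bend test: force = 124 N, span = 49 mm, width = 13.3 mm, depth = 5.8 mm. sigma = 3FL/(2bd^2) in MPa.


sigma = 3*124*49/(2*13.3*5.8^2) = 20.4 MPa

20.4


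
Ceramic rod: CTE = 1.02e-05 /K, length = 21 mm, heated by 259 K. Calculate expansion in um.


dL = 1.02e-05 * 21 * 259 * 1000 = 55.478 um

55.478


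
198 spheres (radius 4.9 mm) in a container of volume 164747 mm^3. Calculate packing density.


V_sphere = 4/3*pi*4.9^3 = 492.807 mm^3
Total V = 198*492.807 = 97575.786 mm^3
PD = 97575.786 / 164747 = 0.592

0.592


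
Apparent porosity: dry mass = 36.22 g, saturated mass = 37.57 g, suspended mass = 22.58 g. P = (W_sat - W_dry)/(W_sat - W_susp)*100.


P = (37.57 - 36.22) / (37.57 - 22.58) * 100 = 1.35 / 14.99 * 100 = 9.0%

9.0


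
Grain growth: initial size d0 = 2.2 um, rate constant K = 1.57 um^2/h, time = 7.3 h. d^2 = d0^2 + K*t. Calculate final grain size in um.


d^2 = 2.2^2 + 1.57*7.3 = 16.301
d = sqrt(16.301) = 4.04 um

4.04


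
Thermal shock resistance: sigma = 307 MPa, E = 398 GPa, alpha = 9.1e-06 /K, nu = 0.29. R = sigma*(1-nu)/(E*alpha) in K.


R = 307*(1-0.29)/(398*1000*9.1e-06) = 60 K

60


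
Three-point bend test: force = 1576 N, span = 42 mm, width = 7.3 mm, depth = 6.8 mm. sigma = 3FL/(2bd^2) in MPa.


sigma = 3*1576*42/(2*7.3*6.8^2) = 294.1 MPa

294.1


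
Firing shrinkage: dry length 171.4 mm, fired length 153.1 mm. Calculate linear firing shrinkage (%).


FS = (171.4 - 153.1) / 171.4 * 100 = 10.68%

10.68


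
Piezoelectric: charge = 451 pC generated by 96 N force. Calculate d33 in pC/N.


d33 = 451 / 96 = 4.7 pC/N

4.7


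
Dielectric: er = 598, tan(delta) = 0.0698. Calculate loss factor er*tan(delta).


Loss = 598 * 0.0698 = 41.74

41.74


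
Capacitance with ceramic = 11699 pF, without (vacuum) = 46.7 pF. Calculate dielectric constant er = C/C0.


er = 11699 / 46.7 = 250.51

250.51


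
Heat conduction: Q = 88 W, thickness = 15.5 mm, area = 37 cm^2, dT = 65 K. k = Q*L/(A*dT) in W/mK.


k = 88*15.5/1000/(37/10000*65) = 5.67 W/mK

5.67


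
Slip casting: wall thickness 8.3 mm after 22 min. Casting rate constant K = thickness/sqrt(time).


K = 8.3 / sqrt(22) = 8.3 / 4.6904 = 1.77 mm/min^0.5

1.77


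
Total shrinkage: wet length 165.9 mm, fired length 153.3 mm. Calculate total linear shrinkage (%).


TS = (165.9 - 153.3) / 165.9 * 100 = 7.59%

7.59


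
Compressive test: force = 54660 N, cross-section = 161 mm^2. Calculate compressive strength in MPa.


CS = 54660 / 161 = 339.5 MPa

339.5


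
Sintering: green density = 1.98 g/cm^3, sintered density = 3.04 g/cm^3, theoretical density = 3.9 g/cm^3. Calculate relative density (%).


Relative = 3.04 / 3.9 * 100 = 77.9%

77.9


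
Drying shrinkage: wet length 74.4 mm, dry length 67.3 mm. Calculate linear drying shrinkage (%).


DS = (74.4 - 67.3) / 74.4 * 100 = 9.54%

9.54


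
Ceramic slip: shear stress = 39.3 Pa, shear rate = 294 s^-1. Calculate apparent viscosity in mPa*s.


eta = tau/gamma * 1000 = 39.3/294 * 1000 = 133.7 mPa*s

133.7


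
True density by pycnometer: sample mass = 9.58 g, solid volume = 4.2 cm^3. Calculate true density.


TD = 9.58 / 4.2 = 2.281 g/cm^3

2.281


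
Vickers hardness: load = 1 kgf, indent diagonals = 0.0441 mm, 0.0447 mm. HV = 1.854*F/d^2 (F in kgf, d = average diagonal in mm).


d_avg = (0.0441+0.0447)/2 = 0.0444 mm
HV = 1.854*1/0.0444^2 = 940

940


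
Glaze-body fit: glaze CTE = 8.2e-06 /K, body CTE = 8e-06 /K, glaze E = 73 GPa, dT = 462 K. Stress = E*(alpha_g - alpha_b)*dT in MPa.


Stress = 73*1000*(8.2e-06 - 8e-06)*462 = 6.7 MPa

6.7


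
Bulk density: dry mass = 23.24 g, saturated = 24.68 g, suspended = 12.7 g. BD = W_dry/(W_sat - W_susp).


BD = 23.24 / (24.68 - 12.7) = 23.24 / 11.98 = 1.94 g/cm^3

1.94


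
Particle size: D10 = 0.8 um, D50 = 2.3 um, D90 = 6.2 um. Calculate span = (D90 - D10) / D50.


Span = (6.2 - 0.8) / 2.3 = 5.4 / 2.3 = 2.348

2.348


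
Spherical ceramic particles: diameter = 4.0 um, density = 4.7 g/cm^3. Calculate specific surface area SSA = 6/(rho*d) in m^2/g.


SSA = 6 / (4.7 * 4.0) = 0.319 m^2/g

0.319


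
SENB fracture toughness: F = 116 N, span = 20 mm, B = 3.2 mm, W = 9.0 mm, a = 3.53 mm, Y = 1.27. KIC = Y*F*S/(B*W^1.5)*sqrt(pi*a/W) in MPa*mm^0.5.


KIC = 1.27*116*20/(3.2*9.0^1.5)*sqrt(pi*3.53/9.0) = 37.85

37.85


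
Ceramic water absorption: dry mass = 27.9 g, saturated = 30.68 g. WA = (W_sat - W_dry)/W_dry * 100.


WA = (30.68 - 27.9) / 27.9 * 100 = 9.96%

9.96


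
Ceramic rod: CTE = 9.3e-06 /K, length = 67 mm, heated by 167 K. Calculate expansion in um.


dL = 9.3e-06 * 67 * 167 * 1000 = 104.058 um

104.058


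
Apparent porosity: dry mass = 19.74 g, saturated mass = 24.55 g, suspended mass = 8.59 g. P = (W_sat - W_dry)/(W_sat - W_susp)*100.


P = (24.55 - 19.74) / (24.55 - 8.59) * 100 = 4.81 / 15.96 * 100 = 30.1%

30.1


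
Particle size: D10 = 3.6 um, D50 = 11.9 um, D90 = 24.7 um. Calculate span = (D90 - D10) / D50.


Span = (24.7 - 3.6) / 11.9 = 21.1 / 11.9 = 1.773

1.773


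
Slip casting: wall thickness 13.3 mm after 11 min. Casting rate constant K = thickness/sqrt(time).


K = 13.3 / sqrt(11) = 13.3 / 3.3166 = 4.01 mm/min^0.5

4.01


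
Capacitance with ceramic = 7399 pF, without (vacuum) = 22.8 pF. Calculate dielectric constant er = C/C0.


er = 7399 / 22.8 = 324.52

324.52


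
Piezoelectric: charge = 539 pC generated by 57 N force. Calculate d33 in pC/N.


d33 = 539 / 57 = 9.5 pC/N

9.5


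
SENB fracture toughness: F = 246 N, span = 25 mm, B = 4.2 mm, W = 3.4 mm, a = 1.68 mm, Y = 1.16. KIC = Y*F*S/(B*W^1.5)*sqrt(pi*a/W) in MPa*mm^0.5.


KIC = 1.16*246*25/(4.2*3.4^1.5)*sqrt(pi*1.68/3.4) = 337.56

337.56


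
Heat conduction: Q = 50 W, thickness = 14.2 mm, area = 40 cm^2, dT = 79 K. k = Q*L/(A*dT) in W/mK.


k = 50*14.2/1000/(40/10000*79) = 2.25 W/mK

2.25


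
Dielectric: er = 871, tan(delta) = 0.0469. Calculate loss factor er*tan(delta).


Loss = 871 * 0.0469 = 40.85

40.85


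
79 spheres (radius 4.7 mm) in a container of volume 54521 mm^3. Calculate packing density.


V_sphere = 4/3*pi*4.7^3 = 434.8928 mm^3
Total V = 79*434.8928 = 34356.5312 mm^3
PD = 34356.5312 / 54521 = 0.63

0.63


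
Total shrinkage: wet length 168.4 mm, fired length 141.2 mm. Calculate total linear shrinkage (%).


TS = (168.4 - 141.2) / 168.4 * 100 = 16.15%

16.15


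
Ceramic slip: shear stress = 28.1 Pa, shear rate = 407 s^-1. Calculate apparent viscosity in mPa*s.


eta = tau/gamma * 1000 = 28.1/407 * 1000 = 69.0 mPa*s

69.0


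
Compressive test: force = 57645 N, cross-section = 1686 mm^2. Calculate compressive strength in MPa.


CS = 57645 / 1686 = 34.2 MPa

34.2


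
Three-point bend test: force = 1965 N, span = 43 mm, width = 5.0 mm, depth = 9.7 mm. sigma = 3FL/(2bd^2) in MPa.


sigma = 3*1965*43/(2*5.0*9.7^2) = 269.4 MPa

269.4


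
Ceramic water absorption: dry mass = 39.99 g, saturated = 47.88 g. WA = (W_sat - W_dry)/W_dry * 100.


WA = (47.88 - 39.99) / 39.99 * 100 = 19.73%

19.73


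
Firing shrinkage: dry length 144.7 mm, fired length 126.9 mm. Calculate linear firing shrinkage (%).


FS = (144.7 - 126.9) / 144.7 * 100 = 12.3%

12.3


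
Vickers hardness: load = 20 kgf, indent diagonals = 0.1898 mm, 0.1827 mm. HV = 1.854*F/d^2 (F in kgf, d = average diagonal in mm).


d_avg = (0.1898+0.1827)/2 = 0.18625 mm
HV = 1.854*20/0.18625^2 = 1069

1069


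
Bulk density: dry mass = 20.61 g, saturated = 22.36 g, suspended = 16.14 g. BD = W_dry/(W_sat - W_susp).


BD = 20.61 / (22.36 - 16.14) = 20.61 / 6.22 = 3.314 g/cm^3

3.314


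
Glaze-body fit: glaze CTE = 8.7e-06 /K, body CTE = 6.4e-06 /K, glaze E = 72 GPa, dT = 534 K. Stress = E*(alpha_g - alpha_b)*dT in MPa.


Stress = 72*1000*(8.7e-06 - 6.4e-06)*534 = 88.4 MPa

88.4


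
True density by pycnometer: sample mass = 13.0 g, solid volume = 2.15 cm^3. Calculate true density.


TD = 13.0 / 2.15 = 6.047 g/cm^3

6.047


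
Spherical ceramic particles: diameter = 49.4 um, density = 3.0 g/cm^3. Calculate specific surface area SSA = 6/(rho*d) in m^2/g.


SSA = 6 / (3.0 * 49.4) = 0.04 m^2/g

0.04


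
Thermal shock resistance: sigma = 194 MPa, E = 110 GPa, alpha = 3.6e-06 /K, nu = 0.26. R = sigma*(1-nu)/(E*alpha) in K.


R = 194*(1-0.26)/(110*1000*3.6e-06) = 363 K

363


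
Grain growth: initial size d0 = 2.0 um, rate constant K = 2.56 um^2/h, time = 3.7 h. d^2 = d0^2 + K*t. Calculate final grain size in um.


d^2 = 2.0^2 + 2.56*3.7 = 13.472
d = sqrt(13.472) = 3.67 um

3.67


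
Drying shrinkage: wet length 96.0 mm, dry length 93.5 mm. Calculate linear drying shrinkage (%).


DS = (96.0 - 93.5) / 96.0 * 100 = 2.6%

2.6


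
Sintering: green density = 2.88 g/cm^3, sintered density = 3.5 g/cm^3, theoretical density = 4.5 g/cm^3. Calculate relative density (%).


Relative = 3.5 / 4.5 * 100 = 77.8%

77.8


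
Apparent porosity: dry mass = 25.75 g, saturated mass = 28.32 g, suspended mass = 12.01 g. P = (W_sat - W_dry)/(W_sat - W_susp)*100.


P = (28.32 - 25.75) / (28.32 - 12.01) * 100 = 2.57 / 16.31 * 100 = 15.8%

15.8


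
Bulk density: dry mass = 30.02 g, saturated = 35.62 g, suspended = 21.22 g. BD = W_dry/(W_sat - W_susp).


BD = 30.02 / (35.62 - 21.22) = 30.02 / 14.4 = 2.085 g/cm^3

2.085


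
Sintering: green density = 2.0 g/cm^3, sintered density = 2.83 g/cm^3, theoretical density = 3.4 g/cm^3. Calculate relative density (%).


Relative = 2.83 / 3.4 * 100 = 83.2%

83.2


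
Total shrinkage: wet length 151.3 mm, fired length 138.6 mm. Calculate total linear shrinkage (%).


TS = (151.3 - 138.6) / 151.3 * 100 = 8.39%

8.39


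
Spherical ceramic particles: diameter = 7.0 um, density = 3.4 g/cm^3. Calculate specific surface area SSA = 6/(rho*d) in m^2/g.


SSA = 6 / (3.4 * 7.0) = 0.252 m^2/g

0.252


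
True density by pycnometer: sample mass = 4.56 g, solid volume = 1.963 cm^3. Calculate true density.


TD = 4.56 / 1.963 = 2.323 g/cm^3

2.323


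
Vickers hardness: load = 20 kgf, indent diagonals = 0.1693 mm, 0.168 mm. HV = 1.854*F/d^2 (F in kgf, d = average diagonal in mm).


d_avg = (0.1693+0.168)/2 = 0.16865 mm
HV = 1.854*20/0.16865^2 = 1304

1304


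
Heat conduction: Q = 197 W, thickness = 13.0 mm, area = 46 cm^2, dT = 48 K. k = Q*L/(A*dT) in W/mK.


k = 197*13.0/1000/(46/10000*48) = 11.6 W/mK

11.6


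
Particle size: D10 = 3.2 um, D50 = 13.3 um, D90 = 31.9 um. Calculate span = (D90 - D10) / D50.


Span = (31.9 - 3.2) / 13.3 = 28.7 / 13.3 = 2.158

2.158


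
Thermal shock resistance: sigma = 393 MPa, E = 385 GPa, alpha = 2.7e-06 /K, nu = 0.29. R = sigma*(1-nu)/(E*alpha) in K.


R = 393*(1-0.29)/(385*1000*2.7e-06) = 268 K

268


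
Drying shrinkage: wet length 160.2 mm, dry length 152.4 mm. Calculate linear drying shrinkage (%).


DS = (160.2 - 152.4) / 160.2 * 100 = 4.87%

4.87


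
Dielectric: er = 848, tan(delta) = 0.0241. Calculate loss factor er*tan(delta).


Loss = 848 * 0.0241 = 20.437

20.437


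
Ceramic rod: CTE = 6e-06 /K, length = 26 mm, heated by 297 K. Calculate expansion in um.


dL = 6e-06 * 26 * 297 * 1000 = 46.332 um

46.332


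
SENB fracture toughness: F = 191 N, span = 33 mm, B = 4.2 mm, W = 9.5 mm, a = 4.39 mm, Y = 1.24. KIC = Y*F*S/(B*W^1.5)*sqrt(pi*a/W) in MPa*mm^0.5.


KIC = 1.24*191*33/(4.2*9.5^1.5)*sqrt(pi*4.39/9.5) = 76.57

76.57


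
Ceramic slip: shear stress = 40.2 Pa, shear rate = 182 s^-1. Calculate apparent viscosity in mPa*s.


eta = tau/gamma * 1000 = 40.2/182 * 1000 = 220.9 mPa*s

220.9


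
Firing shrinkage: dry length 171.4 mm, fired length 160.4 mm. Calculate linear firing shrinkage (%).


FS = (171.4 - 160.4) / 171.4 * 100 = 6.42%

6.42


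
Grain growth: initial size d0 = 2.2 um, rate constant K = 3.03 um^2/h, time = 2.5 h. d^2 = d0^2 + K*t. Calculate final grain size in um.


d^2 = 2.2^2 + 3.03*2.5 = 12.415
d = sqrt(12.415) = 3.52 um

3.52


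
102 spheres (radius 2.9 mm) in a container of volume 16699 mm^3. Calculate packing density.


V_sphere = 4/3*pi*2.9^3 = 102.1604 mm^3
Total V = 102*102.1604 = 10420.3608 mm^3
PD = 10420.3608 / 16699 = 0.624

0.624


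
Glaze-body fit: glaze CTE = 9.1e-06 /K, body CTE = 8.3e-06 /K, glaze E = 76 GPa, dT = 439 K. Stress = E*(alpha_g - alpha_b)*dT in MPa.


Stress = 76*1000*(9.1e-06 - 8.3e-06)*439 = 26.7 MPa

26.7


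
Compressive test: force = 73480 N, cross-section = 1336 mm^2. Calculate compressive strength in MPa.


CS = 73480 / 1336 = 55.0 MPa

55.0


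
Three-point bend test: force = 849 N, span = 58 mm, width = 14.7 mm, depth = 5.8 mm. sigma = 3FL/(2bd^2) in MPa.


sigma = 3*849*58/(2*14.7*5.8^2) = 149.4 MPa

149.4


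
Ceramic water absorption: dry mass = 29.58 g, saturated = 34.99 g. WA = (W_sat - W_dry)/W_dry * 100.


WA = (34.99 - 29.58) / 29.58 * 100 = 18.29%

18.29


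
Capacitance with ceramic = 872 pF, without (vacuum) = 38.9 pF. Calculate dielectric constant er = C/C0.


er = 872 / 38.9 = 22.42

22.42


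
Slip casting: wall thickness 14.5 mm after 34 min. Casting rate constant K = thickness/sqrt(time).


K = 14.5 / sqrt(34) = 14.5 / 5.831 = 2.487 mm/min^0.5

2.487


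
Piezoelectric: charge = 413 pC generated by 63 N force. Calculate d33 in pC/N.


d33 = 413 / 63 = 6.6 pC/N

6.6


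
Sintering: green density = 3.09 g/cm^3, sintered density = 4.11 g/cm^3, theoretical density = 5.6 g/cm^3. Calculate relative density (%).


Relative = 4.11 / 5.6 * 100 = 73.4%

73.4


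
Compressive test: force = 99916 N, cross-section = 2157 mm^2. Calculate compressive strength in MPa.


CS = 99916 / 2157 = 46.3 MPa

46.3


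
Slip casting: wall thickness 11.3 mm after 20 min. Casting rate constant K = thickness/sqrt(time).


K = 11.3 / sqrt(20) = 11.3 / 4.4721 = 2.527 mm/min^0.5

2.527


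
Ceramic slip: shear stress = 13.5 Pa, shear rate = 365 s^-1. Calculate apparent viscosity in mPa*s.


eta = tau/gamma * 1000 = 13.5/365 * 1000 = 37.0 mPa*s

37.0


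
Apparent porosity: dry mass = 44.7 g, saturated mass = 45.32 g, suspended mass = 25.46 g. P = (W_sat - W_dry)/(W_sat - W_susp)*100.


P = (45.32 - 44.7) / (45.32 - 25.46) * 100 = 0.62 / 19.86 * 100 = 3.1%

3.1


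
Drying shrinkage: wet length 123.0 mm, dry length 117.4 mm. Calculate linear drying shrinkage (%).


DS = (123.0 - 117.4) / 123.0 * 100 = 4.55%

4.55


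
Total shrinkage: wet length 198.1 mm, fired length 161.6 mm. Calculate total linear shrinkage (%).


TS = (198.1 - 161.6) / 198.1 * 100 = 18.43%

18.43


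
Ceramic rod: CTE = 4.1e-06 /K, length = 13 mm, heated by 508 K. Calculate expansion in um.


dL = 4.1e-06 * 13 * 508 * 1000 = 27.076 um

27.076


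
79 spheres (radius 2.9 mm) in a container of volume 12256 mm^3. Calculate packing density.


V_sphere = 4/3*pi*2.9^3 = 102.1604 mm^3
Total V = 79*102.1604 = 8070.6716 mm^3
PD = 8070.6716 / 12256 = 0.659

0.659


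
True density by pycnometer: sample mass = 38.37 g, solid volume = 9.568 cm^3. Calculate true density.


TD = 38.37 / 9.568 = 4.01 g/cm^3

4.01


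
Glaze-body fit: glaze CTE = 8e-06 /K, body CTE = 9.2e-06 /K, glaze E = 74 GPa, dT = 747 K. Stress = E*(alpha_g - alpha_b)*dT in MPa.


Stress = 74*1000*(8e-06 - 9.2e-06)*747 = -66.3 MPa

-66.3


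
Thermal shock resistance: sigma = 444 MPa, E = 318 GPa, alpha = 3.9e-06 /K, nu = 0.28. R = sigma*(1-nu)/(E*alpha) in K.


R = 444*(1-0.28)/(318*1000*3.9e-06) = 258 K

258


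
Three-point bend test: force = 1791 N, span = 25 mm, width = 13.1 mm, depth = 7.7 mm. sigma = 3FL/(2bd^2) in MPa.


sigma = 3*1791*25/(2*13.1*7.7^2) = 86.5 MPa

86.5


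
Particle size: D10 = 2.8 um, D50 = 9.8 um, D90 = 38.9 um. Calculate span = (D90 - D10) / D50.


Span = (38.9 - 2.8) / 9.8 = 36.1 / 9.8 = 3.684

3.684


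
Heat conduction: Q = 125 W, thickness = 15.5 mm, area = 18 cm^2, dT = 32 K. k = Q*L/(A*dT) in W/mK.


k = 125*15.5/1000/(18/10000*32) = 33.64 W/mK

33.64


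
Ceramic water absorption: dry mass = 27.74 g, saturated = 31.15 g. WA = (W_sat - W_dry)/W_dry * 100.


WA = (31.15 - 27.74) / 27.74 * 100 = 12.29%

12.29


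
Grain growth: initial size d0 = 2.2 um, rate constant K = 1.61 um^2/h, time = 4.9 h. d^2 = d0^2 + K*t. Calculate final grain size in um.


d^2 = 2.2^2 + 1.61*4.9 = 12.729
d = sqrt(12.729) = 3.57 um

3.57


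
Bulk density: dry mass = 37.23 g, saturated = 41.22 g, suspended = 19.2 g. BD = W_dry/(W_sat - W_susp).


BD = 37.23 / (41.22 - 19.2) = 37.23 / 22.02 = 1.691 g/cm^3

1.691


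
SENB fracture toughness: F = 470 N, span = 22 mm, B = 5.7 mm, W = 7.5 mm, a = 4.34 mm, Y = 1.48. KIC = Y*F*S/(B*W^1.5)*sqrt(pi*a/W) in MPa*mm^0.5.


KIC = 1.48*470*22/(5.7*7.5^1.5)*sqrt(pi*4.34/7.5) = 176.24

176.24


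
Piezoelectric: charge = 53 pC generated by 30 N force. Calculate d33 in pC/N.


d33 = 53 / 30 = 1.8 pC/N

1.8


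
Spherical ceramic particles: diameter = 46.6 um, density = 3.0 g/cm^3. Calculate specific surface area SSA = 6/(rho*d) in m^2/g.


SSA = 6 / (3.0 * 46.6) = 0.043 m^2/g

0.043


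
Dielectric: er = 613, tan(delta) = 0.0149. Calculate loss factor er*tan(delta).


Loss = 613 * 0.0149 = 9.134

9.134


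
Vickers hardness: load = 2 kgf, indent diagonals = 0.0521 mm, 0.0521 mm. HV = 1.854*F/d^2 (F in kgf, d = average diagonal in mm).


d_avg = (0.0521+0.0521)/2 = 0.0521 mm
HV = 1.854*2/0.0521^2 = 1366

1366


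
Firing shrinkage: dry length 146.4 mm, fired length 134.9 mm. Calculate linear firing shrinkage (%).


FS = (146.4 - 134.9) / 146.4 * 100 = 7.86%

7.86


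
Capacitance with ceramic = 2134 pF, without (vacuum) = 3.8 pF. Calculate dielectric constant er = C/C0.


er = 2134 / 3.8 = 561.58

561.58


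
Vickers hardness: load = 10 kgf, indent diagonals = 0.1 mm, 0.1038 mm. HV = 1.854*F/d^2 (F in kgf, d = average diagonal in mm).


d_avg = (0.1+0.1038)/2 = 0.1019 mm
HV = 1.854*10/0.1019^2 = 1786

1786


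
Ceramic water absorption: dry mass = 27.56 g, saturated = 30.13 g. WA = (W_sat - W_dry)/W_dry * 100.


WA = (30.13 - 27.56) / 27.56 * 100 = 9.33%

9.33


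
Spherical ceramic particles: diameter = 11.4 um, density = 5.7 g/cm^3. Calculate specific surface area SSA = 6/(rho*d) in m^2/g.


SSA = 6 / (5.7 * 11.4) = 0.092 m^2/g

0.092


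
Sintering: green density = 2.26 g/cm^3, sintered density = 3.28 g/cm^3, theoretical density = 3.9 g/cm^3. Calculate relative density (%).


Relative = 3.28 / 3.9 * 100 = 84.1%

84.1


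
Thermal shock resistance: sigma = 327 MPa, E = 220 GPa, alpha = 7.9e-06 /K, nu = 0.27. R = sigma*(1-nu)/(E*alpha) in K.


R = 327*(1-0.27)/(220*1000*7.9e-06) = 137 K

137


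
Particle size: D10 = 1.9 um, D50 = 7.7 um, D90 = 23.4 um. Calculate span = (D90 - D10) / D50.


Span = (23.4 - 1.9) / 7.7 = 21.5 / 7.7 = 2.792

2.792


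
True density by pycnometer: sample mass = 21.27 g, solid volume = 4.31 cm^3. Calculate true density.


TD = 21.27 / 4.31 = 4.935 g/cm^3

4.935


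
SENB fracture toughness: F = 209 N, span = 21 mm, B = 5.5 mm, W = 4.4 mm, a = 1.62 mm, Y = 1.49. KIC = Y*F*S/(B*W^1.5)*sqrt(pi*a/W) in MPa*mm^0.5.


KIC = 1.49*209*21/(5.5*4.4^1.5)*sqrt(pi*1.62/4.4) = 138.55

138.55


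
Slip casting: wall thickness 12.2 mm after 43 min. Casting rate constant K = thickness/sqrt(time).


K = 12.2 / sqrt(43) = 12.2 / 6.5574 = 1.86 mm/min^0.5

1.86


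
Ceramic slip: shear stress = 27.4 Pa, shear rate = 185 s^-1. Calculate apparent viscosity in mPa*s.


eta = tau/gamma * 1000 = 27.4/185 * 1000 = 148.1 mPa*s

148.1


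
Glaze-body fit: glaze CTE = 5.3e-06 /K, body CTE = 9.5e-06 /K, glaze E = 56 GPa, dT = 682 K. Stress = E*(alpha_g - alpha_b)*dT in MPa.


Stress = 56*1000*(5.3e-06 - 9.5e-06)*682 = -160.4 MPa

-160.4


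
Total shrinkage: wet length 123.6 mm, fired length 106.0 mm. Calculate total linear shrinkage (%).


TS = (123.6 - 106.0) / 123.6 * 100 = 14.24%

14.24


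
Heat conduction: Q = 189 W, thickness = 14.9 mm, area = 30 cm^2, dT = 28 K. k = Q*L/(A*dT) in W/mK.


k = 189*14.9/1000/(30/10000*28) = 33.53 W/mK

33.53


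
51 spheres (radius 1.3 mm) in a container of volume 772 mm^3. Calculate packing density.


V_sphere = 4/3*pi*1.3^3 = 9.2028 mm^3
Total V = 51*9.2028 = 469.3428 mm^3
PD = 469.3428 / 772 = 0.608

0.608


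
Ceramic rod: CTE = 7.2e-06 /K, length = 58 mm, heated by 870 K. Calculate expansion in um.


dL = 7.2e-06 * 58 * 870 * 1000 = 363.312 um

363.312


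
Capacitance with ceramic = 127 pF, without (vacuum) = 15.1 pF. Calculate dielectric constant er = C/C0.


er = 127 / 15.1 = 8.41

8.41


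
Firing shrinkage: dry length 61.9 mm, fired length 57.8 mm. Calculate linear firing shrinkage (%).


FS = (61.9 - 57.8) / 61.9 * 100 = 6.62%

6.62


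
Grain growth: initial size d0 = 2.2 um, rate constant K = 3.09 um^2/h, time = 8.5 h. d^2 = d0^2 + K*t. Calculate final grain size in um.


d^2 = 2.2^2 + 3.09*8.5 = 31.105
d = sqrt(31.105) = 5.58 um

5.58


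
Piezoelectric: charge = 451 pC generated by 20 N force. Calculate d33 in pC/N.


d33 = 451 / 20 = 22.6 pC/N

22.6


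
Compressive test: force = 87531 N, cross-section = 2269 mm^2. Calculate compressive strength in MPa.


CS = 87531 / 2269 = 38.6 MPa

38.6


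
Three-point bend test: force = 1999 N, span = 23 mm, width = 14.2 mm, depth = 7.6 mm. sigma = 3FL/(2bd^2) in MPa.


sigma = 3*1999*23/(2*14.2*7.6^2) = 84.1 MPa

84.1


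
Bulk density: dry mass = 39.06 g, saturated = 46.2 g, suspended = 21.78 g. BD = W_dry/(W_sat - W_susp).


BD = 39.06 / (46.2 - 21.78) = 39.06 / 24.42 = 1.6 g/cm^3

1.6


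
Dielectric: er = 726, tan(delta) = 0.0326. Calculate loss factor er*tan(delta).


Loss = 726 * 0.0326 = 23.668

23.668


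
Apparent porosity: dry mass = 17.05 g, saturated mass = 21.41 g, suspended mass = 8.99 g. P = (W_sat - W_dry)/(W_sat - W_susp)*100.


P = (21.41 - 17.05) / (21.41 - 8.99) * 100 = 4.36 / 12.42 * 100 = 35.1%

35.1


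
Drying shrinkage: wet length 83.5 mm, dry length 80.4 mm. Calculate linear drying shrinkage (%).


DS = (83.5 - 80.4) / 83.5 * 100 = 3.71%

3.71


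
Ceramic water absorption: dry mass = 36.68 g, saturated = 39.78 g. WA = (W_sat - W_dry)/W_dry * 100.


WA = (39.78 - 36.68) / 36.68 * 100 = 8.45%

8.45


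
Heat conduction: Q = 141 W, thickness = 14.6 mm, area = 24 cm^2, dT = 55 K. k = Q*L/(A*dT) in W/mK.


k = 141*14.6/1000/(24/10000*55) = 15.6 W/mK

15.6


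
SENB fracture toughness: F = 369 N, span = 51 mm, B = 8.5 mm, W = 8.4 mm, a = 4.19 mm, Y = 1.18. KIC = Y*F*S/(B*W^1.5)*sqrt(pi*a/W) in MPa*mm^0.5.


KIC = 1.18*369*51/(8.5*8.4^1.5)*sqrt(pi*4.19/8.4) = 134.33

134.33


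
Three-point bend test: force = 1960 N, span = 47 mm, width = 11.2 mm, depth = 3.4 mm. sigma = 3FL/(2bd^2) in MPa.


sigma = 3*1960*47/(2*11.2*3.4^2) = 1067.3 MPa

1067.3


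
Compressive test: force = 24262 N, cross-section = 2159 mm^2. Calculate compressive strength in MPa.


CS = 24262 / 2159 = 11.2 MPa

11.2


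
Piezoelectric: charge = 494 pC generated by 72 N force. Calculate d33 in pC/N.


d33 = 494 / 72 = 6.9 pC/N

6.9


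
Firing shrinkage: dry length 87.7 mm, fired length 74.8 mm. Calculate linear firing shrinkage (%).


FS = (87.7 - 74.8) / 87.7 * 100 = 14.71%

14.71


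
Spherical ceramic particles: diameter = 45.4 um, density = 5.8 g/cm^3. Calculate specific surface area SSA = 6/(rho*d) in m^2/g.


SSA = 6 / (5.8 * 45.4) = 0.023 m^2/g

0.023


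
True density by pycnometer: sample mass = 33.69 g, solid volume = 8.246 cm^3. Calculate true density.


TD = 33.69 / 8.246 = 4.086 g/cm^3

4.086


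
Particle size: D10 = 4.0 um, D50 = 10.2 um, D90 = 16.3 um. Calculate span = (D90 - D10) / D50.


Span = (16.3 - 4.0) / 10.2 = 12.3 / 10.2 = 1.206

1.206


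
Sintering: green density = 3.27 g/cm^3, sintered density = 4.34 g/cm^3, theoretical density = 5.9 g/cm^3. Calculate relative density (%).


Relative = 4.34 / 5.9 * 100 = 73.6%

73.6


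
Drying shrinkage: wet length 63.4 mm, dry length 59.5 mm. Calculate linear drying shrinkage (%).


DS = (63.4 - 59.5) / 63.4 * 100 = 6.15%

6.15


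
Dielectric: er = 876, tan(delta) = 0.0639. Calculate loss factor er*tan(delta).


Loss = 876 * 0.0639 = 55.976

55.976


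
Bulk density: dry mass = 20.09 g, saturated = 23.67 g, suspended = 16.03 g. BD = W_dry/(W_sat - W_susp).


BD = 20.09 / (23.67 - 16.03) = 20.09 / 7.64 = 2.63 g/cm^3

2.63


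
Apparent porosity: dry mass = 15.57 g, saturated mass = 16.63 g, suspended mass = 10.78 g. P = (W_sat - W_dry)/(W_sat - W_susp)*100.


P = (16.63 - 15.57) / (16.63 - 10.78) * 100 = 1.06 / 5.85 * 100 = 18.1%

18.1


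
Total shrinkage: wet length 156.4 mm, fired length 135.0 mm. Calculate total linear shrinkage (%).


TS = (156.4 - 135.0) / 156.4 * 100 = 13.68%

13.68


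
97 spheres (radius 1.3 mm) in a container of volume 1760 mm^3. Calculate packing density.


V_sphere = 4/3*pi*1.3^3 = 9.2028 mm^3
Total V = 97*9.2028 = 892.6716 mm^3
PD = 892.6716 / 1760 = 0.507

0.507


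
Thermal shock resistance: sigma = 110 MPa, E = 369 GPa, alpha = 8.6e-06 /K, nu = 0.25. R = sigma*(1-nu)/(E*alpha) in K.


R = 110*(1-0.25)/(369*1000*8.6e-06) = 26 K

26


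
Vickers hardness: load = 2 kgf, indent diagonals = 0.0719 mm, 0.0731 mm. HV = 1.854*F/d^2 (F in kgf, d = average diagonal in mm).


d_avg = (0.0719+0.0731)/2 = 0.0725 mm
HV = 1.854*2/0.0725^2 = 705

705


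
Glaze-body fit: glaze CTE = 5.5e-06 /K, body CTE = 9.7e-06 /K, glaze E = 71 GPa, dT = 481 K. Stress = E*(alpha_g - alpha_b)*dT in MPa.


Stress = 71*1000*(5.5e-06 - 9.7e-06)*481 = -143.4 MPa

-143.4


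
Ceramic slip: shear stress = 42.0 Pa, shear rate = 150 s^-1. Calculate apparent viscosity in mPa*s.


eta = tau/gamma * 1000 = 42.0/150 * 1000 = 280.0 mPa*s

280.0


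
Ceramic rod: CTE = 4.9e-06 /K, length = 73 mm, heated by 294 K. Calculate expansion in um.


dL = 4.9e-06 * 73 * 294 * 1000 = 105.164 um

105.164


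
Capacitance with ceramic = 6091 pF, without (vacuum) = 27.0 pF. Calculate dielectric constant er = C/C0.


er = 6091 / 27.0 = 225.59

225.59


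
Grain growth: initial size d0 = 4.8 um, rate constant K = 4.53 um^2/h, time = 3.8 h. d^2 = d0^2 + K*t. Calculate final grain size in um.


d^2 = 4.8^2 + 4.53*3.8 = 40.254
d = sqrt(40.254) = 6.34 um

6.34


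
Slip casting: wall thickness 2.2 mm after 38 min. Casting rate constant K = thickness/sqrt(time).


K = 2.2 / sqrt(38) = 2.2 / 6.1644 = 0.357 mm/min^0.5

0.357


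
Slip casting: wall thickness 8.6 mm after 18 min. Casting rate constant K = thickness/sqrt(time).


K = 8.6 / sqrt(18) = 8.6 / 4.2426 = 2.027 mm/min^0.5

2.027


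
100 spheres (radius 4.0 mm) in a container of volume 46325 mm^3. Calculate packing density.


V_sphere = 4/3*pi*4.0^3 = 268.0826 mm^3
Total V = 100*268.0826 = 26808.26 mm^3
PD = 26808.26 / 46325 = 0.579

0.579


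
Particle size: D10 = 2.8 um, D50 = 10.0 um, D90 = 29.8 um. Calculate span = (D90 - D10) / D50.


Span = (29.8 - 2.8) / 10.0 = 27.0 / 10.0 = 2.7

2.7


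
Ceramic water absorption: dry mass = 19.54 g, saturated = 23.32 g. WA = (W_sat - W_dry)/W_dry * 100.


WA = (23.32 - 19.54) / 19.54 * 100 = 19.34%

19.34


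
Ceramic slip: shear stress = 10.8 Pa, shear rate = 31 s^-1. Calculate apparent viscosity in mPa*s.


eta = tau/gamma * 1000 = 10.8/31 * 1000 = 348.4 mPa*s

348.4


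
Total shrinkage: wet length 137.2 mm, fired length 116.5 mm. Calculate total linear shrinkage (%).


TS = (137.2 - 116.5) / 137.2 * 100 = 15.09%

15.09


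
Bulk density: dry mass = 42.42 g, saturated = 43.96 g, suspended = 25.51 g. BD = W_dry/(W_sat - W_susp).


BD = 42.42 / (43.96 - 25.51) = 42.42 / 18.45 = 2.299 g/cm^3

2.299


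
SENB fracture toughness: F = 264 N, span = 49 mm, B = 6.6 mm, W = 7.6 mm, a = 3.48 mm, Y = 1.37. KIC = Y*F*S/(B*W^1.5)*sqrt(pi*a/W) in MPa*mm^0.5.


KIC = 1.37*264*49/(6.6*7.6^1.5)*sqrt(pi*3.48/7.6) = 153.71

153.71


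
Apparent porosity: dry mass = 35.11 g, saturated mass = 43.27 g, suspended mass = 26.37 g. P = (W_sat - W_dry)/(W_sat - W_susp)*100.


P = (43.27 - 35.11) / (43.27 - 26.37) * 100 = 8.16 / 16.9 * 100 = 48.3%

48.3


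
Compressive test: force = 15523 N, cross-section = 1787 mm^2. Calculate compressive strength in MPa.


CS = 15523 / 1787 = 8.7 MPa

8.7


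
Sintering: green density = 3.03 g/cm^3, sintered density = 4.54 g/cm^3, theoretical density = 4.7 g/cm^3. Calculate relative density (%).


Relative = 4.54 / 4.7 * 100 = 96.6%

96.6


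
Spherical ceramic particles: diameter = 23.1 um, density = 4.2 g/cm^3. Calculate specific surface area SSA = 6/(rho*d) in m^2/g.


SSA = 6 / (4.2 * 23.1) = 0.062 m^2/g

0.062


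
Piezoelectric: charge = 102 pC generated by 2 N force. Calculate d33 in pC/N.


d33 = 102 / 2 = 51.0 pC/N

51.0


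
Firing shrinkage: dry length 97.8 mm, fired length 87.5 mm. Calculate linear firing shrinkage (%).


FS = (97.8 - 87.5) / 97.8 * 100 = 10.53%

10.53


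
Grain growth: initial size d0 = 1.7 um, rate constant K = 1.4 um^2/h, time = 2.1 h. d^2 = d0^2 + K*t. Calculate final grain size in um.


d^2 = 1.7^2 + 1.4*2.1 = 5.83
d = sqrt(5.83) = 2.41 um

2.41


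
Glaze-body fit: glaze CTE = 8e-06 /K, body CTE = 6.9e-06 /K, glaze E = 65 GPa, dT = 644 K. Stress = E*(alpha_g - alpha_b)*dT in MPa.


Stress = 65*1000*(8e-06 - 6.9e-06)*644 = 46.0 MPa

46.0


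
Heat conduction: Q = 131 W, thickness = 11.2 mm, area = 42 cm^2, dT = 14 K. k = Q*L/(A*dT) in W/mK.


k = 131*11.2/1000/(42/10000*14) = 24.95 W/mK

24.95


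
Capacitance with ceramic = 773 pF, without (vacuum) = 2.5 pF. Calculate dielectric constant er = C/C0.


er = 773 / 2.5 = 309.2

309.2


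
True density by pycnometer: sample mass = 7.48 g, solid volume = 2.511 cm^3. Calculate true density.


TD = 7.48 / 2.511 = 2.979 g/cm^3

2.979


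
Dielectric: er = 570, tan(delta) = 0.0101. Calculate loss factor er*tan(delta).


Loss = 570 * 0.0101 = 5.757

5.757


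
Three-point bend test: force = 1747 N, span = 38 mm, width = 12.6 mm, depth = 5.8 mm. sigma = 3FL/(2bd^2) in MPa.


sigma = 3*1747*38/(2*12.6*5.8^2) = 234.9 MPa

234.9


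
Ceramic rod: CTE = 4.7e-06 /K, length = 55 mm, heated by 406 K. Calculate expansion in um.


dL = 4.7e-06 * 55 * 406 * 1000 = 104.951 um

104.951


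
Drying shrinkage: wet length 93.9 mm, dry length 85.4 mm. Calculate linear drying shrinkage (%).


DS = (93.9 - 85.4) / 93.9 * 100 = 9.05%

9.05


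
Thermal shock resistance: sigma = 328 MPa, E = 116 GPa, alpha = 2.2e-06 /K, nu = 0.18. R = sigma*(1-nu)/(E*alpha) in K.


R = 328*(1-0.18)/(116*1000*2.2e-06) = 1054 K

1054


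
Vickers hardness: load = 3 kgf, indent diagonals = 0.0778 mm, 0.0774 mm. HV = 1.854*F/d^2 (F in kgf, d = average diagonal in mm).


d_avg = (0.0778+0.0774)/2 = 0.0776 mm
HV = 1.854*3/0.0776^2 = 924

924


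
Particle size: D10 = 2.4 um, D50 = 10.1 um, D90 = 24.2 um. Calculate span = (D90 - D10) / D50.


Span = (24.2 - 2.4) / 10.1 = 21.8 / 10.1 = 2.158

2.158


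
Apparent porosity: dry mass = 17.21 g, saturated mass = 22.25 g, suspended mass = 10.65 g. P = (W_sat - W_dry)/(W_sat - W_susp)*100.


P = (22.25 - 17.21) / (22.25 - 10.65) * 100 = 5.04 / 11.6 * 100 = 43.4%

43.4


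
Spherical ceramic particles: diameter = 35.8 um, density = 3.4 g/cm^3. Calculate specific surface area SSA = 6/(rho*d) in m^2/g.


SSA = 6 / (3.4 * 35.8) = 0.049 m^2/g

0.049


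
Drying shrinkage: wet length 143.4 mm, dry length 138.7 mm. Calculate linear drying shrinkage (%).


DS = (143.4 - 138.7) / 143.4 * 100 = 3.28%

3.28


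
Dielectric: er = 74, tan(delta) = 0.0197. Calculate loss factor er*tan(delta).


Loss = 74 * 0.0197 = 1.458

1.458


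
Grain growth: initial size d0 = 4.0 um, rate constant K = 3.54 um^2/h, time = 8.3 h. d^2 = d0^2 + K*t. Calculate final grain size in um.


d^2 = 4.0^2 + 3.54*8.3 = 45.382
d = sqrt(45.382) = 6.74 um

6.74


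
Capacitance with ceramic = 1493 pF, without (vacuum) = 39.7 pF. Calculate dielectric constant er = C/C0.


er = 1493 / 39.7 = 37.61

37.61


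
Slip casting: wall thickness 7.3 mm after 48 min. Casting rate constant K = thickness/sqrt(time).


K = 7.3 / sqrt(48) = 7.3 / 6.9282 = 1.054 mm/min^0.5

1.054


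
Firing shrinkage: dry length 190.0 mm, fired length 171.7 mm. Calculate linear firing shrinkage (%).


FS = (190.0 - 171.7) / 190.0 * 100 = 9.63%

9.63


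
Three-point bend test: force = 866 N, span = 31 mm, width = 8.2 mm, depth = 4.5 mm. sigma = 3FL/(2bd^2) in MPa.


sigma = 3*866*31/(2*8.2*4.5^2) = 242.5 MPa

242.5


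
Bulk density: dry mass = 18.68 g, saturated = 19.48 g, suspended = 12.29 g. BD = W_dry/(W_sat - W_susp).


BD = 18.68 / (19.48 - 12.29) = 18.68 / 7.19 = 2.598 g/cm^3

2.598


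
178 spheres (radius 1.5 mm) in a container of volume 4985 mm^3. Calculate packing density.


V_sphere = 4/3*pi*1.5^3 = 14.1372 mm^3
Total V = 178*14.1372 = 2516.4216 mm^3
PD = 2516.4216 / 4985 = 0.505

0.505


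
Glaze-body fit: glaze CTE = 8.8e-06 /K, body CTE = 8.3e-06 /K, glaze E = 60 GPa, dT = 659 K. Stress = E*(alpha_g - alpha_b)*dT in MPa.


Stress = 60*1000*(8.8e-06 - 8.3e-06)*659 = 19.8 MPa

19.8


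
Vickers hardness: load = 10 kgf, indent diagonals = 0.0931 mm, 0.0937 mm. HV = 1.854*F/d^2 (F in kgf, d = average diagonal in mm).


d_avg = (0.0931+0.0937)/2 = 0.0934 mm
HV = 1.854*10/0.0934^2 = 2125

2125


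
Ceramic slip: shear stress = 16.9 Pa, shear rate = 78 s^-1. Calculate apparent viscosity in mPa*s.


eta = tau/gamma * 1000 = 16.9/78 * 1000 = 216.7 mPa*s

216.7


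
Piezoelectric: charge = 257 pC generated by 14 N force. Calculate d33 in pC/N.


d33 = 257 / 14 = 18.4 pC/N

18.4


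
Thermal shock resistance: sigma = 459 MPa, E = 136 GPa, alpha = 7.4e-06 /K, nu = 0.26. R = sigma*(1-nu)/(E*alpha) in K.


R = 459*(1-0.26)/(136*1000*7.4e-06) = 338 K

338


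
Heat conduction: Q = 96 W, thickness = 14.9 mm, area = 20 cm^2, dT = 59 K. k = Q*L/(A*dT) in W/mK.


k = 96*14.9/1000/(20/10000*59) = 12.12 W/mK

12.12


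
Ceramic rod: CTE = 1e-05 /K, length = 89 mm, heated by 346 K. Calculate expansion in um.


dL = 1e-05 * 89 * 346 * 1000 = 307.94 um

307.94


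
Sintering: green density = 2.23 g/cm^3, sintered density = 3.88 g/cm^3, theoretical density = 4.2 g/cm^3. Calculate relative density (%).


Relative = 3.88 / 4.2 * 100 = 92.4%

92.4


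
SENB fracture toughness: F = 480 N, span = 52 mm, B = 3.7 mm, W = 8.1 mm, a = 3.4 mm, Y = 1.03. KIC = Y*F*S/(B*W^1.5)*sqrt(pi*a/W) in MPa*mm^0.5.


KIC = 1.03*480*52/(3.7*8.1^1.5)*sqrt(pi*3.4/8.1) = 346.12

346.12


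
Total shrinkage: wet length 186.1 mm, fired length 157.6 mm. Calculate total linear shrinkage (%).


TS = (186.1 - 157.6) / 186.1 * 100 = 15.31%

15.31


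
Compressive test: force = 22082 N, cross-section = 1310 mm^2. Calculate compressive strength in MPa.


CS = 22082 / 1310 = 16.9 MPa

16.9


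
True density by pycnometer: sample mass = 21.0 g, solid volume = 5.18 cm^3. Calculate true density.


TD = 21.0 / 5.18 = 4.054 g/cm^3

4.054
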